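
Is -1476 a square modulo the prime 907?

Pull out -1: (-1476/907) = (-1/907)·(1476/907). Since 907 ≡ 3 (mod 4), (-1/907) = -1. Now have -(1476/907).
Reduce the numerator: 1476 ≡ 569 (mod 907), so (1476/907) = (569/907).
569 ≡ 1 (mod 4), so quadratic reciprocity gives (569/907) = (907/569). Reduce: 907 ≡ 338 (mod 569). Now have -(338/569).
Factor out 2: 338 = 2·169. Since 569 ≡ 1 (mod 8), (2/569) = +1. Now have -(169/569).
169 ≡ 1 (mod 4), so quadratic reciprocity gives (169/569) = (569/169). Reduce: 569 ≡ 62 (mod 169). Now have -(62/169).
Factor out 2: 62 = 2·31. Since 169 ≡ 1 (mod 8), (2/169) = +1. Now have -(31/169).
169 ≡ 1 (mod 4), so quadratic reciprocity gives (31/169) = (169/31). Reduce: 169 ≡ 14 (mod 31). Now have -(14/31).
Factor out 2: 14 = 2·7. Since 31 ≡ 7 (mod 8), (2/31) = +1. Now have -(7/31).
Both 7 ≡ 3 and 31 ≡ 3 (mod 4), so reciprocity gives (7/31) = -(31/7). Reduce: 31 ≡ 3 (mod 7). Now have (3/7).
Both 3 ≡ 3 and 7 ≡ 3 (mod 4), so reciprocity gives (3/7) = -(7/3). Reduce: 7 ≡ 1 (mod 3). Now have -(1/3).
(1/3) = 1. Collecting the sign factors: -1.
(-1476/907) = -1, and 907 is prime, so -1476 is not a quadratic residue mod 907.

no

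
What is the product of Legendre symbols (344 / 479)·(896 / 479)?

By multiplicativity, (344·896 / 479) = (344 / 479)·(896 / 479).
First factor (344 / 479):
Factor out 2: 344 = 2^3·43. Since 479 ≡ 7 (mod 8), (2 / 479) = +1, and (2 / 479)^3 = +1. Now have (43 / 479).
Both 43 ≡ 3 and 479 ≡ 3 (mod 4), so reciprocity gives (43 / 479) = -(479 / 43). Reduce: 479 ≡ 6 (mod 43). Now have -(6 / 43).
Factor out 2: 6 = 2·3. Since 43 ≡ 3 (mod 8), (2 / 43) = -1. Now have (3 / 43).
Both 3 ≡ 3 and 43 ≡ 3 (mod 4), so reciprocity gives (3 / 43) = -(43 / 3). Reduce: 43 ≡ 1 (mod 3). Now have -(1 / 3).
(1 / 3) = 1. Collecting the sign factors: -1.
Second factor (896 / 479):
Reduce the numerator: 896 ≡ 417 (mod 479), so (896 / 479) = (417 / 479).
417 ≡ 1 (mod 4), so quadratic reciprocity gives (417 / 479) = (479 / 417). Reduce: 479 ≡ 62 (mod 417). Now have (62 / 417).
Factor out 2: 62 = 2·31. Since 417 ≡ 1 (mod 8), (2 / 417) = +1. Now have (31 / 417).
417 ≡ 1 (mod 4), so quadratic reciprocity gives (31 / 417) = (417 / 31). Reduce: 417 ≡ 14 (mod 31). Now have (14 / 31).
Factor out 2: 14 = 2·7. Since 31 ≡ 7 (mod 8), (2 / 31) = +1. Now have (7 / 31).
Both 7 ≡ 3 and 31 ≡ 3 (mod 4), so reciprocity gives (7 / 31) = -(31 / 7). Reduce: 31 ≡ 3 (mod 7). Now have -(3 / 7).
Both 3 ≡ 3 and 7 ≡ 3 (mod 4), so reciprocity gives (3 / 7) = -(7 / 3). Reduce: 7 ≡ 1 (mod 3). Now have (1 / 3).
(1 / 3) = 1. Collecting the sign factors: 1.
Product: (-1)·(1) = -1.

-1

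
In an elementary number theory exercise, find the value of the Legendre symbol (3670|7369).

-1

(3670|7369)
  = (1835|7369)    [7369 ≡ 1 mod 8 ⇒ (2|7369) = +1]
  = (7369|1835)    [QR: 7369 ≡ 1 mod 4, sign kept]
  = (29|1835)    [7369 ≡ 29 mod 1835]
  = (1835|29)    [QR: 29 ≡ 1 mod 4, sign kept]
  = (8|29)    [1835 ≡ 8 mod 29]
  = -(1|29)    [29 ≡ 5 mod 8 ⇒ (2|29)^3 = -1]
  = -1    [(1|29) = 1]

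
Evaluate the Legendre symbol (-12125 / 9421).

(-12125 / 9421)
  = (6717 / 9421)    [-12125 ≡ 6717 mod 9421]
  = (9421 / 6717)    [QR: 6717 ≡ 1 mod 4, sign kept]
  = (2704 / 6717)    [9421 ≡ 2704 mod 6717]
  = (169 / 6717)    [6717 ≡ 5 mod 8 ⇒ (2 / 6717)^4 = +1]
  = (6717 / 169)    [QR: 169 ≡ 1 mod 4, sign kept]
  = (126 / 169)    [6717 ≡ 126 mod 169]
  = (63 / 169)    [169 ≡ 1 mod 8 ⇒ (2 / 169) = +1]
  = (169 / 63)    [QR: 169 ≡ 1 mod 4, sign kept]
  = (43 / 63)    [169 ≡ 43 mod 63]
  = -(63 / 43)    [QR: both ≡ 3 mod 4, sign flips]
  = -(20 / 43)    [63 ≡ 20 mod 43]
  = -(5 / 43)    [43 ≡ 3 mod 8 ⇒ (2 / 43)^2 = +1]
  = -(43 / 5)    [QR: 5 ≡ 1 mod 4, sign kept]
  = -(3 / 5)    [43 ≡ 3 mod 5]
  = -(5 / 3)    [QR: 5 ≡ 1 mod 4, sign kept]
  = -(2 / 3)    [5 ≡ 2 mod 3]
  = (1 / 3)    [3 ≡ 3 mod 8 ⇒ (2 / 3) = -1]
  = 1    [(1 / 3) = 1]

1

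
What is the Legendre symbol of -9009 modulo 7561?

(-9009/7561)
  = (9009/7561)    [7561 ≡ 1 mod 4 ⇒ (-1/7561) = +1]
  = (1448/7561)    [9009 ≡ 1448 mod 7561]
  = (181/7561)    [7561 ≡ 1 mod 8 ⇒ (2/7561)^3 = +1]
  = (7561/181)    [QR: 181 ≡ 1 mod 4, sign kept]
  = (140/181)    [7561 ≡ 140 mod 181]
  = (35/181)    [181 ≡ 5 mod 8 ⇒ (2/181)^2 = +1]
  = (181/35)    [QR: 181 ≡ 1 mod 4, sign kept]
  = (6/35)    [181 ≡ 6 mod 35]
  = -(3/35)    [35 ≡ 3 mod 8 ⇒ (2/35) = -1]
  = (35/3)    [QR: both ≡ 3 mod 4, sign flips]
  = (2/3)    [35 ≡ 2 mod 3]
  = -(1/3)    [3 ≡ 3 mod 8 ⇒ (2/3) = -1]
  = -1    [(1/3) = 1]

-1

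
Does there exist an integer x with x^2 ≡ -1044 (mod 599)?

(-1044|599)
  = -(1044|599)    [599 ≡ 3 mod 4 ⇒ (-1|599) = -1]
  = -(445|599)    [1044 ≡ 445 mod 599]
  = -(599|445)    [QR: 445 ≡ 1 mod 4, sign kept]
  = -(154|445)    [599 ≡ 154 mod 445]
  = (77|445)    [445 ≡ 5 mod 8 ⇒ (2|445) = -1]
  = (445|77)    [QR: 77 ≡ 1 mod 4, sign kept]
  = (60|77)    [445 ≡ 60 mod 77]
  = (15|77)    [77 ≡ 5 mod 8 ⇒ (2|77)^2 = +1]
  = (77|15)    [QR: 77 ≡ 1 mod 4, sign kept]
  = (2|15)    [77 ≡ 2 mod 15]
  = (1|15)    [15 ≡ 7 mod 8 ⇒ (2|15) = +1]
  = 1    [(1|15) = 1]
The Legendre symbol is 1, so x^2 ≡ -1044 (mod 599) has solution.

yes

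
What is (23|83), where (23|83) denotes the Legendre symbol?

(23|83)
  = -(83|23)    [QR: both ≡ 3 mod 4, sign flips]
  = -(14|23)    [83 ≡ 14 mod 23]
  = -(7|23)    [23 ≡ 7 mod 8 ⇒ (2|23) = +1]
  = (23|7)    [QR: both ≡ 3 mod 4, sign flips]
  = (2|7)    [23 ≡ 2 mod 7]
  = (1|7)    [7 ≡ 7 mod 8 ⇒ (2|7) = +1]
  = 1    [(1|7) = 1]

1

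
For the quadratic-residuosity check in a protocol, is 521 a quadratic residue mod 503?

yes

Reduce the numerator: 521 ≡ 18 (mod 503), so (521/503) = (18/503).
Factor out 2: 18 = 2·9. Since 503 ≡ 7 (mod 8), (2/503) = +1. Now have (9/503).
9 ≡ 1 (mod 4), so quadratic reciprocity gives (9/503) = (503/9). Reduce: 503 ≡ 8 (mod 9). Now have (8/9).
Factor out 2: 8 = 2^3. Since 9 ≡ 1 (mod 8), (2/9) = +1, and (2/9)^3 = +1. Now have (1/9).
(1/9) = 1. Collecting the sign factors: 1.
The Legendre symbol is 1, so x^2 ≡ 521 (mod 503) has solution.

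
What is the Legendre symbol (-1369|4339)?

-1

(-1369|4339)
  = (2970|4339)    [-1369 ≡ 2970 mod 4339]
  = -(1485|4339)    [4339 ≡ 3 mod 8 ⇒ (2|4339) = -1]
  = -(4339|1485)    [QR: 1485 ≡ 1 mod 4, sign kept]
  = -(1369|1485)    [4339 ≡ 1369 mod 1485]
  = -(1485|1369)    [QR: 1369 ≡ 1 mod 4, sign kept]
  = -(116|1369)    [1485 ≡ 116 mod 1369]
  = -(29|1369)    [1369 ≡ 1 mod 8 ⇒ (2|1369)^2 = +1]
  = -(1369|29)    [QR: 29 ≡ 1 mod 4, sign kept]
  = -(6|29)    [1369 ≡ 6 mod 29]
  = (3|29)    [29 ≡ 5 mod 8 ⇒ (2|29) = -1]
  = (29|3)    [QR: 29 ≡ 1 mod 4, sign kept]
  = (2|3)    [29 ≡ 2 mod 3]
  = -(1|3)    [3 ≡ 3 mod 8 ⇒ (2|3) = -1]
  = -1    [(1|3) = 1]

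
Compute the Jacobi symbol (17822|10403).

(17822|10403)
  = (7419|10403)    [17822 ≡ 7419 mod 10403]
  = -(10403|7419)    [QR: both ≡ 3 mod 4, sign flips]
  = -(2984|7419)    [10403 ≡ 2984 mod 7419]
  = (373|7419)    [7419 ≡ 3 mod 8 ⇒ (2|7419)^3 = -1]
  = (7419|373)    [QR: 373 ≡ 1 mod 4, sign kept]
  = (332|373)    [7419 ≡ 332 mod 373]
  = (83|373)    [373 ≡ 5 mod 8 ⇒ (2|373)^2 = +1]
  = (373|83)    [QR: 373 ≡ 1 mod 4, sign kept]
  = (41|83)    [373 ≡ 41 mod 83]
  = (83|41)    [QR: 41 ≡ 1 mod 4, sign kept]
  = (1|41)    [83 ≡ 1 mod 41]
  = 1    [(1|41) = 1]

1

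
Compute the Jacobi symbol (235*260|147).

-1

By multiplicativity, (235·260|147) = (235|147)·(260|147).
First factor (235|147):
(235|147)
  = (88|147)    [235 ≡ 88 mod 147]
  = -(11|147)    [147 ≡ 3 mod 8 ⇒ (2|147)^3 = -1]
  = (147|11)    [QR: both ≡ 3 mod 4, sign flips]
  = (4|11)    [147 ≡ 4 mod 11]
  = (1|11)    [11 ≡ 3 mod 8 ⇒ (2|11)^2 = +1]
  = 1    [(1|11) = 1]
Second factor (260|147):
(260|147)
  = (113|147)    [260 ≡ 113 mod 147]
  = (147|113)    [QR: 113 ≡ 1 mod 4, sign kept]
  = (34|113)    [147 ≡ 34 mod 113]
  = (17|113)    [113 ≡ 1 mod 8 ⇒ (2|113) = +1]
  = (113|17)    [QR: 17 ≡ 1 mod 4, sign kept]
  = (11|17)    [113 ≡ 11 mod 17]
  = (17|11)    [QR: 17 ≡ 1 mod 4, sign kept]
  = (6|11)    [17 ≡ 6 mod 11]
  = -(3|11)    [11 ≡ 3 mod 8 ⇒ (2|11) = -1]
  = (11|3)    [QR: both ≡ 3 mod 4, sign flips]
  = (2|3)    [11 ≡ 2 mod 3]
  = -(1|3)    [3 ≡ 3 mod 8 ⇒ (2|3) = -1]
  = -1    [(1|3) = 1]
Product: (1)·(-1) = -1.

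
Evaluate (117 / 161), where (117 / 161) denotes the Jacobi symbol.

117 ≡ 1 (mod 4), so quadratic reciprocity gives (117 / 161) = (161 / 117). Reduce: 161 ≡ 44 (mod 117). Now have (44 / 117).
Factor out 2: 44 = 2^2·11. Since 117 ≡ 5 (mod 8), (2 / 117) = -1, and (2 / 117)^2 = +1. Now have (11 / 117).
117 ≡ 1 (mod 4), so quadratic reciprocity gives (11 / 117) = (117 / 11). Reduce: 117 ≡ 7 (mod 11). Now have (7 / 11).
Both 7 ≡ 3 and 11 ≡ 3 (mod 4), so reciprocity gives (7 / 11) = -(11 / 7). Reduce: 11 ≡ 4 (mod 7). Now have -(4 / 7).
Factor out 2: 4 = 2^2. Since 7 ≡ 7 (mod 8), (2 / 7) = +1, and (2 / 7)^2 = +1. Now have -(1 / 7).
(1 / 7) = 1. Collecting the sign factors: -1.

-1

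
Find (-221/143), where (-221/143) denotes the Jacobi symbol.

0

Reduce the numerator: -221 ≡ 65 (mod 143), so (-221/143) = (65/143).
65 ≡ 1 (mod 4), so quadratic reciprocity gives (65/143) = (143/65). Reduce: 143 ≡ 13 (mod 65). Now have (13/65).
13 ≡ 1 (mod 4), so quadratic reciprocity gives (13/65) = (65/13). Reduce: 65 ≡ 0 (mod 13). Now have (0/13).
The numerator is now 0 with denominator 13 > 1: the symbol is 0.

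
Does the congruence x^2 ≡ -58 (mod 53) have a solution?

no

(-58/53)
  = (58/53)    [53 ≡ 1 mod 4 ⇒ (-1/53) = +1]
  = (5/53)    [58 ≡ 5 mod 53]
  = (53/5)    [QR: 5 ≡ 1 mod 4, sign kept]
  = (3/5)    [53 ≡ 3 mod 5]
  = (5/3)    [QR: 5 ≡ 1 mod 4, sign kept]
  = (2/3)    [5 ≡ 2 mod 3]
  = -(1/3)    [3 ≡ 3 mod 8 ⇒ (2/3) = -1]
  = -1    [(1/3) = 1]
The Legendre symbol is -1, so x^2 ≡ -58 (mod 53) has no solution.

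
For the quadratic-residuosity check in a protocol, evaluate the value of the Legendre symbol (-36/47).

Pull out -1: (-36/47) = (-1/47)·(36/47). Since 47 ≡ 3 (mod 4), (-1/47) = -1. Now have -(36/47).
Factor out 2: 36 = 2^2·9. Since 47 ≡ 7 (mod 8), (2/47) = +1, and (2/47)^2 = +1. Now have -(9/47).
9 ≡ 1 (mod 4), so quadratic reciprocity gives (9/47) = (47/9). Reduce: 47 ≡ 2 (mod 9). Now have -(2/9).
Factor out 2: 2 = 2. Since 9 ≡ 1 (mod 8), (2/9) = +1. Now have -(1/9).
(1/9) = 1. Collecting the sign factors: -1.

-1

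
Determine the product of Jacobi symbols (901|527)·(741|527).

By multiplicativity, (901·741|527) = (901|527)·(741|527).
First factor (901|527):
(901|527)
  = (374|527)    [901 ≡ 374 mod 527]
  = (187|527)    [527 ≡ 7 mod 8 ⇒ (2|527) = +1]
  = -(527|187)    [QR: both ≡ 3 mod 4, sign flips]
  = -(153|187)    [527 ≡ 153 mod 187]
  = -(187|153)    [QR: 153 ≡ 1 mod 4, sign kept]
  = -(34|153)    [187 ≡ 34 mod 153]
  = -(17|153)    [153 ≡ 1 mod 8 ⇒ (2|153) = +1]
  = -(153|17)    [QR: 17 ≡ 1 mod 4, sign kept]
  = -(0|17)    [153 ≡ 0 mod 17]
  = 0    [numerator 0, gcd > 1]
Second factor (741|527):
(741|527)
  = (214|527)    [741 ≡ 214 mod 527]
  = (107|527)    [527 ≡ 7 mod 8 ⇒ (2|527) = +1]
  = -(527|107)    [QR: both ≡ 3 mod 4, sign flips]
  = -(99|107)    [527 ≡ 99 mod 107]
  = (107|99)    [QR: both ≡ 3 mod 4, sign flips]
  = (8|99)    [107 ≡ 8 mod 99]
  = -(1|99)    [99 ≡ 3 mod 8 ⇒ (2|99)^3 = -1]
  = -1    [(1|99) = 1]
Product: (0)·(-1) = 0.

0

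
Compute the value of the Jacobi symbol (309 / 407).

-1

309 ≡ 1 (mod 4), so quadratic reciprocity gives (309 / 407) = (407 / 309). Reduce: 407 ≡ 98 (mod 309). Now have (98 / 309).
Factor out 2: 98 = 2·49. Since 309 ≡ 5 (mod 8), (2 / 309) = -1. Now have -(49 / 309).
49 ≡ 1 (mod 4), so quadratic reciprocity gives (49 / 309) = (309 / 49). Reduce: 309 ≡ 15 (mod 49). Now have -(15 / 49).
49 ≡ 1 (mod 4), so quadratic reciprocity gives (15 / 49) = (49 / 15). Reduce: 49 ≡ 4 (mod 15). Now have -(4 / 15).
Factor out 2: 4 = 2^2. Since 15 ≡ 7 (mod 8), (2 / 15) = +1, and (2 / 15)^2 = +1. Now have -(1 / 15).
(1 / 15) = 1. Collecting the sign factors: -1.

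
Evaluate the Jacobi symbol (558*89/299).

1

By multiplicativity, (558·89/299) = (558/299)·(89/299).
First factor (558/299):
(558/299)
  = (259/299)    [558 ≡ 259 mod 299]
  = -(299/259)    [QR: both ≡ 3 mod 4, sign flips]
  = -(40/259)    [299 ≡ 40 mod 259]
  = (5/259)    [259 ≡ 3 mod 8 ⇒ (2/259)^3 = -1]
  = (259/5)    [QR: 5 ≡ 1 mod 4, sign kept]
  = (4/5)    [259 ≡ 4 mod 5]
  = (1/5)    [5 ≡ 5 mod 8 ⇒ (2/5)^2 = +1]
  = 1    [(1/5) = 1]
Second factor (89/299):
(89/299)
  = (299/89)    [QR: 89 ≡ 1 mod 4, sign kept]
  = (32/89)    [299 ≡ 32 mod 89]
  = (1/89)    [89 ≡ 1 mod 8 ⇒ (2/89)^5 = +1]
  = 1    [(1/89) = 1]
Product: (1)·(1) = 1.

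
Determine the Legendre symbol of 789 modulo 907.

-1

(789 / 907)
  = (907 / 789)    [QR: 789 ≡ 1 mod 4, sign kept]
  = (118 / 789)    [907 ≡ 118 mod 789]
  = -(59 / 789)    [789 ≡ 5 mod 8 ⇒ (2 / 789) = -1]
  = -(789 / 59)    [QR: 789 ≡ 1 mod 4, sign kept]
  = -(22 / 59)    [789 ≡ 22 mod 59]
  = (11 / 59)    [59 ≡ 3 mod 8 ⇒ (2 / 59) = -1]
  = -(59 / 11)    [QR: both ≡ 3 mod 4, sign flips]
  = -(4 / 11)    [59 ≡ 4 mod 11]
  = -(1 / 11)    [11 ≡ 3 mod 8 ⇒ (2 / 11)^2 = +1]
  = -1    [(1 / 11) = 1]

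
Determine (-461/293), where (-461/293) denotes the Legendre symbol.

(-461/293)
  = (125/293)    [-461 ≡ 125 mod 293]
  = (293/125)    [QR: 125 ≡ 1 mod 4, sign kept]
  = (43/125)    [293 ≡ 43 mod 125]
  = (125/43)    [QR: 125 ≡ 1 mod 4, sign kept]
  = (39/43)    [125 ≡ 39 mod 43]
  = -(43/39)    [QR: both ≡ 3 mod 4, sign flips]
  = -(4/39)    [43 ≡ 4 mod 39]
  = -(1/39)    [39 ≡ 7 mod 8 ⇒ (2/39)^2 = +1]
  = -1    [(1/39) = 1]

-1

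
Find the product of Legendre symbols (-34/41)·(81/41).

By multiplicativity, (-34·81/41) = (-34/41)·(81/41).
First factor (-34/41):
Reduce the numerator: -34 ≡ 7 (mod 41), so (-34/41) = (7/41).
41 ≡ 1 (mod 4), so quadratic reciprocity gives (7/41) = (41/7). Reduce: 41 ≡ 6 (mod 7). Now have (6/7).
Factor out 2: 6 = 2·3. Since 7 ≡ 7 (mod 8), (2/7) = +1. Now have (3/7).
Both 3 ≡ 3 and 7 ≡ 3 (mod 4), so reciprocity gives (3/7) = -(7/3). Reduce: 7 ≡ 1 (mod 3). Now have -(1/3).
(1/3) = 1. Collecting the sign factors: -1.
Second factor (81/41):
Reduce the numerator: 81 ≡ 40 (mod 41), so (81/41) = (40/41).
Factor out 2: 40 = 2^3·5. Since 41 ≡ 1 (mod 8), (2/41) = +1, and (2/41)^3 = +1. Now have (5/41).
5 ≡ 1 (mod 4), so quadratic reciprocity gives (5/41) = (41/5). Reduce: 41 ≡ 1 (mod 5). Now have (1/5).
(1/5) = 1. Collecting the sign factors: 1.
Product: (-1)·(1) = -1.

-1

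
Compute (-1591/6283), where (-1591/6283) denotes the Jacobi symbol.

-1

(-1591/6283)
  = (4692/6283)    [-1591 ≡ 4692 mod 6283]
  = (1173/6283)    [6283 ≡ 3 mod 8 ⇒ (2/6283)^2 = +1]
  = (6283/1173)    [QR: 1173 ≡ 1 mod 4, sign kept]
  = (418/1173)    [6283 ≡ 418 mod 1173]
  = -(209/1173)    [1173 ≡ 5 mod 8 ⇒ (2/1173) = -1]
  = -(1173/209)    [QR: 209 ≡ 1 mod 4, sign kept]
  = -(128/209)    [1173 ≡ 128 mod 209]
  = -(1/209)    [209 ≡ 1 mod 8 ⇒ (2/209)^7 = +1]
  = -1    [(1/209) = 1]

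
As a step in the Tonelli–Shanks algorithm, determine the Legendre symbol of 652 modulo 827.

(652/827)
  = (163/827)    [827 ≡ 3 mod 8 ⇒ (2/827)^2 = +1]
  = -(827/163)    [QR: both ≡ 3 mod 4, sign flips]
  = -(12/163)    [827 ≡ 12 mod 163]
  = -(3/163)    [163 ≡ 3 mod 8 ⇒ (2/163)^2 = +1]
  = (163/3)    [QR: both ≡ 3 mod 4, sign flips]
  = (1/3)    [163 ≡ 1 mod 3]
  = 1    [(1/3) = 1]

1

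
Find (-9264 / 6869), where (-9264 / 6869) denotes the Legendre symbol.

1

(-9264 / 6869)
  = (9264 / 6869)    [6869 ≡ 1 mod 4 ⇒ (-1 / 6869) = +1]
  = (2395 / 6869)    [9264 ≡ 2395 mod 6869]
  = (6869 / 2395)    [QR: 6869 ≡ 1 mod 4, sign kept]
  = (2079 / 2395)    [6869 ≡ 2079 mod 2395]
  = -(2395 / 2079)    [QR: both ≡ 3 mod 4, sign flips]
  = -(316 / 2079)    [2395 ≡ 316 mod 2079]
  = -(79 / 2079)    [2079 ≡ 7 mod 8 ⇒ (2 / 2079)^2 = +1]
  = (2079 / 79)    [QR: both ≡ 3 mod 4, sign flips]
  = (25 / 79)    [2079 ≡ 25 mod 79]
  = (79 / 25)    [QR: 25 ≡ 1 mod 4, sign kept]
  = (4 / 25)    [79 ≡ 4 mod 25]
  = (1 / 25)    [25 ≡ 1 mod 8 ⇒ (2 / 25)^2 = +1]
  = 1    [(1 / 25) = 1]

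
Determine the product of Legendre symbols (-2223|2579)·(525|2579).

By multiplicativity, (-2223·525|2579) = (-2223|2579)·(525|2579).
First factor (-2223|2579):
Pull out -1: (-2223|2579) = (-1|2579)·(2223|2579). Since 2579 ≡ 3 (mod 4), (-1|2579) = -1. Now have -(2223|2579).
Both 2223 ≡ 3 and 2579 ≡ 3 (mod 4), so reciprocity gives (2223|2579) = -(2579|2223). Reduce: 2579 ≡ 356 (mod 2223). Now have (356|2223).
Factor out 2: 356 = 2^2·89. Since 2223 ≡ 7 (mod 8), (2|2223) = +1, and (2|2223)^2 = +1. Now have (89|2223).
89 ≡ 1 (mod 4), so quadratic reciprocity gives (89|2223) = (2223|89). Reduce: 2223 ≡ 87 (mod 89). Now have (87|89).
89 ≡ 1 (mod 4), so quadratic reciprocity gives (87|89) = (89|87). Reduce: 89 ≡ 2 (mod 87). Now have (2|87).
Factor out 2: 2 = 2. Since 87 ≡ 7 (mod 8), (2|87) = +1. Now have (1|87).
(1|87) = 1. Collecting the sign factors: 1.
Second factor (525|2579):
525 ≡ 1 (mod 4), so quadratic reciprocity gives (525|2579) = (2579|525). Reduce: 2579 ≡ 479 (mod 525). Now have (479|525).
525 ≡ 1 (mod 4), so quadratic reciprocity gives (479|525) = (525|479). Reduce: 525 ≡ 46 (mod 479). Now have (46|479).
Factor out 2: 46 = 2·23. Since 479 ≡ 7 (mod 8), (2|479) = +1. Now have (23|479).
Both 23 ≡ 3 and 479 ≡ 3 (mod 4), so reciprocity gives (23|479) = -(479|23). Reduce: 479 ≡ 19 (mod 23). Now have -(19|23).
Both 19 ≡ 3 and 23 ≡ 3 (mod 4), so reciprocity gives (19|23) = -(23|19). Reduce: 23 ≡ 4 (mod 19). Now have (4|19).
Factor out 2: 4 = 2^2. Since 19 ≡ 3 (mod 8), (2|19) = -1, and (2|19)^2 = +1. Now have (1|19).
(1|19) = 1. Collecting the sign factors: 1.
Product: (1)·(1) = 1.

1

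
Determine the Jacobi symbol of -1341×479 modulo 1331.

By multiplicativity, (-1341·479/1331) = (-1341/1331)·(479/1331).
First factor (-1341/1331):
(-1341/1331)
  = -(1341/1331)    [1331 ≡ 3 mod 4 ⇒ (-1/1331) = -1]
  = -(10/1331)    [1341 ≡ 10 mod 1331]
  = (5/1331)    [1331 ≡ 3 mod 8 ⇒ (2/1331) = -1]
  = (1331/5)    [QR: 5 ≡ 1 mod 4, sign kept]
  = (1/5)    [1331 ≡ 1 mod 5]
  = 1    [(1/5) = 1]
Second factor (479/1331):
(479/1331)
  = -(1331/479)    [QR: both ≡ 3 mod 4, sign flips]
  = -(373/479)    [1331 ≡ 373 mod 479]
  = -(479/373)    [QR: 373 ≡ 1 mod 4, sign kept]
  = -(106/373)    [479 ≡ 106 mod 373]
  = (53/373)    [373 ≡ 5 mod 8 ⇒ (2/373) = -1]
  = (373/53)    [QR: 53 ≡ 1 mod 4, sign kept]
  = (2/53)    [373 ≡ 2 mod 53]
  = -(1/53)    [53 ≡ 5 mod 8 ⇒ (2/53) = -1]
  = -1    [(1/53) = 1]
Product: (1)·(-1) = -1.

-1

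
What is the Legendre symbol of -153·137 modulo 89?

-1

By multiplicativity, (-153·137|89) = (-153|89)·(137|89).
First factor (-153|89):
Pull out -1: (-153|89) = (-1|89)·(153|89). Since 89 ≡ 1 (mod 4), (-1|89) = +1. Now have (153|89).
Reduce the numerator: 153 ≡ 64 (mod 89), so (153|89) = (64|89).
Factor out 2: 64 = 2^6. Since 89 ≡ 1 (mod 8), (2|89) = +1, and (2|89)^6 = +1. Now have (1|89).
(1|89) = 1. Collecting the sign factors: 1.
Second factor (137|89):
Reduce the numerator: 137 ≡ 48 (mod 89), so (137|89) = (48|89).
Factor out 2: 48 = 2^4·3. Since 89 ≡ 1 (mod 8), (2|89) = +1, and (2|89)^4 = +1. Now have (3|89).
89 ≡ 1 (mod 4), so quadratic reciprocity gives (3|89) = (89|3). Reduce: 89 ≡ 2 (mod 3). Now have (2|3).
Factor out 2: 2 = 2. Since 3 ≡ 3 (mod 8), (2|3) = -1. Now have -(1|3).
(1|3) = 1. Collecting the sign factors: -1.
Product: (1)·(-1) = -1.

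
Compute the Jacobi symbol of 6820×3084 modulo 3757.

-1

By multiplicativity, (6820·3084 / 3757) = (6820 / 3757)·(3084 / 3757).
First factor (6820 / 3757):
(6820 / 3757)
  = (3063 / 3757)    [6820 ≡ 3063 mod 3757]
  = (3757 / 3063)    [QR: 3757 ≡ 1 mod 4, sign kept]
  = (694 / 3063)    [3757 ≡ 694 mod 3063]
  = (347 / 3063)    [3063 ≡ 7 mod 8 ⇒ (2 / 3063) = +1]
  = -(3063 / 347)    [QR: both ≡ 3 mod 4, sign flips]
  = -(287 / 347)    [3063 ≡ 287 mod 347]
  = (347 / 287)    [QR: both ≡ 3 mod 4, sign flips]
  = (60 / 287)    [347 ≡ 60 mod 287]
  = (15 / 287)    [287 ≡ 7 mod 8 ⇒ (2 / 287)^2 = +1]
  = -(287 / 15)    [QR: both ≡ 3 mod 4, sign flips]
  = -(2 / 15)    [287 ≡ 2 mod 15]
  = -(1 / 15)    [15 ≡ 7 mod 8 ⇒ (2 / 15) = +1]
  = -1    [(1 / 15) = 1]
Second factor (3084 / 3757):
(3084 / 3757)
  = (771 / 3757)    [3757 ≡ 5 mod 8 ⇒ (2 / 3757)^2 = +1]
  = (3757 / 771)    [QR: 3757 ≡ 1 mod 4, sign kept]
  = (673 / 771)    [3757 ≡ 673 mod 771]
  = (771 / 673)    [QR: 673 ≡ 1 mod 4, sign kept]
  = (98 / 673)    [771 ≡ 98 mod 673]
  = (49 / 673)    [673 ≡ 1 mod 8 ⇒ (2 / 673) = +1]
  = (673 / 49)    [QR: 49 ≡ 1 mod 4, sign kept]
  = (36 / 49)    [673 ≡ 36 mod 49]
  = (9 / 49)    [49 ≡ 1 mod 8 ⇒ (2 / 49)^2 = +1]
  = (49 / 9)    [QR: 9 ≡ 1 mod 4, sign kept]
  = (4 / 9)    [49 ≡ 4 mod 9]
  = (1 / 9)    [9 ≡ 1 mod 8 ⇒ (2 / 9)^2 = +1]
  = 1    [(1 / 9) = 1]
Product: (-1)·(1) = -1.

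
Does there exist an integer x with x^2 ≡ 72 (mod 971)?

no

(72/971)
  = -(9/971)    [971 ≡ 3 mod 8 ⇒ (2/971)^3 = -1]
  = -(971/9)    [QR: 9 ≡ 1 mod 4, sign kept]
  = -(8/9)    [971 ≡ 8 mod 9]
  = -(1/9)    [9 ≡ 1 mod 8 ⇒ (2/9)^3 = +1]
  = -1    [(1/9) = 1]
The Legendre symbol is -1, so x^2 ≡ 72 (mod 971) has no solution.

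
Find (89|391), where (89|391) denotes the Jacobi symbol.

89 ≡ 1 (mod 4), so quadratic reciprocity gives (89|391) = (391|89). Reduce: 391 ≡ 35 (mod 89). Now have (35|89).
89 ≡ 1 (mod 4), so quadratic reciprocity gives (35|89) = (89|35). Reduce: 89 ≡ 19 (mod 35). Now have (19|35).
Both 19 ≡ 3 and 35 ≡ 3 (mod 4), so reciprocity gives (19|35) = -(35|19). Reduce: 35 ≡ 16 (mod 19). Now have -(16|19).
Factor out 2: 16 = 2^4. Since 19 ≡ 3 (mod 8), (2|19) = -1, and (2|19)^4 = +1. Now have -(1|19).
(1|19) = 1. Collecting the sign factors: -1.

-1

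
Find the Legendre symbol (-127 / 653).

1

(-127 / 653)
  = (526 / 653)    [-127 ≡ 526 mod 653]
  = -(263 / 653)    [653 ≡ 5 mod 8 ⇒ (2 / 653) = -1]
  = -(653 / 263)    [QR: 653 ≡ 1 mod 4, sign kept]
  = -(127 / 263)    [653 ≡ 127 mod 263]
  = (263 / 127)    [QR: both ≡ 3 mod 4, sign flips]
  = (9 / 127)    [263 ≡ 9 mod 127]
  = (127 / 9)    [QR: 9 ≡ 1 mod 4, sign kept]
  = (1 / 9)    [127 ≡ 1 mod 9]
  = 1    [(1 / 9) = 1]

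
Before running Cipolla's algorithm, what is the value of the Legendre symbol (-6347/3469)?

-1

Reduce the numerator: -6347 ≡ 591 (mod 3469), so (-6347/3469) = (591/3469).
3469 ≡ 1 (mod 4), so quadratic reciprocity gives (591/3469) = (3469/591). Reduce: 3469 ≡ 514 (mod 591). Now have (514/591).
Factor out 2: 514 = 2·257. Since 591 ≡ 7 (mod 8), (2/591) = +1. Now have (257/591).
257 ≡ 1 (mod 4), so quadratic reciprocity gives (257/591) = (591/257). Reduce: 591 ≡ 77 (mod 257). Now have (77/257).
77 ≡ 1 (mod 4), so quadratic reciprocity gives (77/257) = (257/77). Reduce: 257 ≡ 26 (mod 77). Now have (26/77).
Factor out 2: 26 = 2·13. Since 77 ≡ 5 (mod 8), (2/77) = -1. Now have -(13/77).
13 ≡ 1 (mod 4), so quadratic reciprocity gives (13/77) = (77/13). Reduce: 77 ≡ 12 (mod 13). Now have -(12/13).
Factor out 2: 12 = 2^2·3. Since 13 ≡ 5 (mod 8), (2/13) = -1, and (2/13)^2 = +1. Now have -(3/13).
13 ≡ 1 (mod 4), so quadratic reciprocity gives (3/13) = (13/3). Reduce: 13 ≡ 1 (mod 3). Now have -(1/3).
(1/3) = 1. Collecting the sign factors: -1.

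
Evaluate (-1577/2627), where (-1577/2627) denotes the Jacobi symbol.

1

(-1577/2627)
  = -(1577/2627)    [2627 ≡ 3 mod 4 ⇒ (-1/2627) = -1]
  = -(2627/1577)    [QR: 1577 ≡ 1 mod 4, sign kept]
  = -(1050/1577)    [2627 ≡ 1050 mod 1577]
  = -(525/1577)    [1577 ≡ 1 mod 8 ⇒ (2/1577) = +1]
  = -(1577/525)    [QR: 525 ≡ 1 mod 4, sign kept]
  = -(2/525)    [1577 ≡ 2 mod 525]
  = (1/525)    [525 ≡ 5 mod 8 ⇒ (2/525) = -1]
  = 1    [(1/525) = 1]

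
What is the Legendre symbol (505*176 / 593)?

By multiplicativity, (505·176 / 593) = (505 / 593)·(176 / 593).
First factor (505 / 593):
505 ≡ 1 (mod 4), so quadratic reciprocity gives (505 / 593) = (593 / 505). Reduce: 593 ≡ 88 (mod 505). Now have (88 / 505).
Factor out 2: 88 = 2^3·11. Since 505 ≡ 1 (mod 8), (2 / 505) = +1, and (2 / 505)^3 = +1. Now have (11 / 505).
505 ≡ 1 (mod 4), so quadratic reciprocity gives (11 / 505) = (505 / 11). Reduce: 505 ≡ 10 (mod 11). Now have (10 / 11).
Factor out 2: 10 = 2·5. Since 11 ≡ 3 (mod 8), (2 / 11) = -1. Now have -(5 / 11).
5 ≡ 1 (mod 4), so quadratic reciprocity gives (5 / 11) = (11 / 5). Reduce: 11 ≡ 1 (mod 5). Now have -(1 / 5).
(1 / 5) = 1. Collecting the sign factors: -1.
Second factor (176 / 593):
Factor out 2: 176 = 2^4·11. Since 593 ≡ 1 (mod 8), (2 / 593) = +1, and (2 / 593)^4 = +1. Now have (11 / 593).
593 ≡ 1 (mod 4), so quadratic reciprocity gives (11 / 593) = (593 / 11). Reduce: 593 ≡ 10 (mod 11). Now have (10 / 11).
Factor out 2: 10 = 2·5. Since 11 ≡ 3 (mod 8), (2 / 11) = -1. Now have -(5 / 11).
5 ≡ 1 (mod 4), so quadratic reciprocity gives (5 / 11) = (11 / 5). Reduce: 11 ≡ 1 (mod 5). Now have -(1 / 5).
(1 / 5) = 1. Collecting the sign factors: -1.
Product: (-1)·(-1) = 1.

1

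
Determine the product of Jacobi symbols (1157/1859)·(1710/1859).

By multiplicativity, (1157·1710/1859) = (1157/1859)·(1710/1859).
First factor (1157/1859):
1157 ≡ 1 (mod 4), so quadratic reciprocity gives (1157/1859) = (1859/1157). Reduce: 1859 ≡ 702 (mod 1157). Now have (702/1157).
Factor out 2: 702 = 2·351. Since 1157 ≡ 5 (mod 8), (2/1157) = -1. Now have -(351/1157).
1157 ≡ 1 (mod 4), so quadratic reciprocity gives (351/1157) = (1157/351). Reduce: 1157 ≡ 104 (mod 351). Now have -(104/351).
Factor out 2: 104 = 2^3·13. Since 351 ≡ 7 (mod 8), (2/351) = +1, and (2/351)^3 = +1. Now have -(13/351).
13 ≡ 1 (mod 4), so quadratic reciprocity gives (13/351) = (351/13). Reduce: 351 ≡ 0 (mod 13). Now have -(0/13).
The numerator is now 0 with denominator 13 > 1: the symbol is 0.
Second factor (1710/1859):
Factor out 2: 1710 = 2·855. Since 1859 ≡ 3 (mod 8), (2/1859) = -1. Now have -(855/1859).
Both 855 ≡ 3 and 1859 ≡ 3 (mod 4), so reciprocity gives (855/1859) = -(1859/855). Reduce: 1859 ≡ 149 (mod 855). Now have (149/855).
149 ≡ 1 (mod 4), so quadratic reciprocity gives (149/855) = (855/149). Reduce: 855 ≡ 110 (mod 149). Now have (110/149).
Factor out 2: 110 = 2·55. Since 149 ≡ 5 (mod 8), (2/149) = -1. Now have -(55/149).
149 ≡ 1 (mod 4), so quadratic reciprocity gives (55/149) = (149/55). Reduce: 149 ≡ 39 (mod 55). Now have -(39/55).
Both 39 ≡ 3 and 55 ≡ 3 (mod 4), so reciprocity gives (39/55) = -(55/39). Reduce: 55 ≡ 16 (mod 39). Now have (16/39).
Factor out 2: 16 = 2^4. Since 39 ≡ 7 (mod 8), (2/39) = +1, and (2/39)^4 = +1. Now have (1/39).
(1/39) = 1. Collecting the sign factors: 1.
Product: (0)·(1) = 0.

0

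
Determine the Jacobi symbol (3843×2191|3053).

By multiplicativity, (3843·2191|3053) = (3843|3053)·(2191|3053).
First factor (3843|3053):
Reduce the numerator: 3843 ≡ 790 (mod 3053), so (3843|3053) = (790|3053).
Factor out 2: 790 = 2·395. Since 3053 ≡ 5 (mod 8), (2|3053) = -1. Now have -(395|3053).
3053 ≡ 1 (mod 4), so quadratic reciprocity gives (395|3053) = (3053|395). Reduce: 3053 ≡ 288 (mod 395). Now have -(288|395).
Factor out 2: 288 = 2^5·9. Since 395 ≡ 3 (mod 8), (2|395) = -1, and (2|395)^5 = -1. Now have (9|395).
9 ≡ 1 (mod 4), so quadratic reciprocity gives (9|395) = (395|9). Reduce: 395 ≡ 8 (mod 9). Now have (8|9).
Factor out 2: 8 = 2^3. Since 9 ≡ 1 (mod 8), (2|9) = +1, and (2|9)^3 = +1. Now have (1|9).
(1|9) = 1. Collecting the sign factors: 1.
Second factor (2191|3053):
3053 ≡ 1 (mod 4), so quadratic reciprocity gives (2191|3053) = (3053|2191). Reduce: 3053 ≡ 862 (mod 2191). Now have (862|2191).
Factor out 2: 862 = 2·431. Since 2191 ≡ 7 (mod 8), (2|2191) = +1. Now have (431|2191).
Both 431 ≡ 3 and 2191 ≡ 3 (mod 4), so reciprocity gives (431|2191) = -(2191|431). Reduce: 2191 ≡ 36 (mod 431). Now have -(36|431).
Factor out 2: 36 = 2^2·9. Since 431 ≡ 7 (mod 8), (2|431) = +1, and (2|431)^2 = +1. Now have -(9|431).
9 ≡ 1 (mod 4), so quadratic reciprocity gives (9|431) = (431|9). Reduce: 431 ≡ 8 (mod 9). Now have -(8|9).
Factor out 2: 8 = 2^3. Since 9 ≡ 1 (mod 8), (2|9) = +1, and (2|9)^3 = +1. Now have -(1|9).
(1|9) = 1. Collecting the sign factors: -1.
Product: (1)·(-1) = -1.

-1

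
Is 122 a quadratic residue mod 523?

yes

(122/523)
  = -(61/523)    [523 ≡ 3 mod 8 ⇒ (2/523) = -1]
  = -(523/61)    [QR: 61 ≡ 1 mod 4, sign kept]
  = -(35/61)    [523 ≡ 35 mod 61]
  = -(61/35)    [QR: 61 ≡ 1 mod 4, sign kept]
  = -(26/35)    [61 ≡ 26 mod 35]
  = (13/35)    [35 ≡ 3 mod 8 ⇒ (2/35) = -1]
  = (35/13)    [QR: 13 ≡ 1 mod 4, sign kept]
  = (9/13)    [35 ≡ 9 mod 13]
  = (13/9)    [QR: 9 ≡ 1 mod 4, sign kept]
  = (4/9)    [13 ≡ 4 mod 9]
  = (1/9)    [9 ≡ 1 mod 8 ⇒ (2/9)^2 = +1]
  = 1    [(1/9) = 1]
(122/523) = 1, and 523 is prime, so 122 is a quadratic residue mod 523.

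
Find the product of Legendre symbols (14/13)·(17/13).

By multiplicativity, (14·17/13) = (14/13)·(17/13).
First factor (14/13):
(14/13)
  = (1/13)    [14 ≡ 1 mod 13]
  = 1    [(1/13) = 1]
Second factor (17/13):
(17/13)
  = (4/13)    [17 ≡ 4 mod 13]
  = (1/13)    [13 ≡ 5 mod 8 ⇒ (2/13)^2 = +1]
  = 1    [(1/13) = 1]
Product: (1)·(1) = 1.

1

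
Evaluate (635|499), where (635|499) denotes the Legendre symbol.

Reduce the numerator: 635 ≡ 136 (mod 499), so (635|499) = (136|499).
Factor out 2: 136 = 2^3·17. Since 499 ≡ 3 (mod 8), (2|499) = -1, and (2|499)^3 = -1. Now have -(17|499).
17 ≡ 1 (mod 4), so quadratic reciprocity gives (17|499) = (499|17). Reduce: 499 ≡ 6 (mod 17). Now have -(6|17).
Factor out 2: 6 = 2·3. Since 17 ≡ 1 (mod 8), (2|17) = +1. Now have -(3|17).
17 ≡ 1 (mod 4), so quadratic reciprocity gives (3|17) = (17|3). Reduce: 17 ≡ 2 (mod 3). Now have -(2|3).
Factor out 2: 2 = 2. Since 3 ≡ 3 (mod 8), (2|3) = -1. Now have (1|3).
(1|3) = 1. Collecting the sign factors: 1.

1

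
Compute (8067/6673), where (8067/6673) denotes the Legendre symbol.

1

(8067/6673)
  = (1394/6673)    [8067 ≡ 1394 mod 6673]
  = (697/6673)    [6673 ≡ 1 mod 8 ⇒ (2/6673) = +1]
  = (6673/697)    [QR: 697 ≡ 1 mod 4, sign kept]
  = (400/697)    [6673 ≡ 400 mod 697]
  = (25/697)    [697 ≡ 1 mod 8 ⇒ (2/697)^4 = +1]
  = (697/25)    [QR: 25 ≡ 1 mod 4, sign kept]
  = (22/25)    [697 ≡ 22 mod 25]
  = (11/25)    [25 ≡ 1 mod 8 ⇒ (2/25) = +1]
  = (25/11)    [QR: 25 ≡ 1 mod 4, sign kept]
  = (3/11)    [25 ≡ 3 mod 11]
  = -(11/3)    [QR: both ≡ 3 mod 4, sign flips]
  = -(2/3)    [11 ≡ 2 mod 3]
  = (1/3)    [3 ≡ 3 mod 8 ⇒ (2/3) = -1]
  = 1    [(1/3) = 1]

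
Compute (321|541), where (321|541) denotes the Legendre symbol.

321 ≡ 1 (mod 4), so quadratic reciprocity gives (321|541) = (541|321). Reduce: 541 ≡ 220 (mod 321). Now have (220|321).
Factor out 2: 220 = 2^2·55. Since 321 ≡ 1 (mod 8), (2|321) = +1, and (2|321)^2 = +1. Now have (55|321).
321 ≡ 1 (mod 4), so quadratic reciprocity gives (55|321) = (321|55). Reduce: 321 ≡ 46 (mod 55). Now have (46|55).
Factor out 2: 46 = 2·23. Since 55 ≡ 7 (mod 8), (2|55) = +1. Now have (23|55).
Both 23 ≡ 3 and 55 ≡ 3 (mod 4), so reciprocity gives (23|55) = -(55|23). Reduce: 55 ≡ 9 (mod 23). Now have -(9|23).
9 ≡ 1 (mod 4), so quadratic reciprocity gives (9|23) = (23|9). Reduce: 23 ≡ 5 (mod 9). Now have -(5|9).
5 ≡ 1 (mod 4), so quadratic reciprocity gives (5|9) = (9|5). Reduce: 9 ≡ 4 (mod 5). Now have -(4|5).
Factor out 2: 4 = 2^2. Since 5 ≡ 5 (mod 8), (2|5) = -1, and (2|5)^2 = +1. Now have -(1|5).
(1|5) = 1. Collecting the sign factors: -1.

-1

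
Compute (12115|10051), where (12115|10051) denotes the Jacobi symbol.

(12115|10051)
  = (2064|10051)    [12115 ≡ 2064 mod 10051]
  = (129|10051)    [10051 ≡ 3 mod 8 ⇒ (2|10051)^4 = +1]
  = (10051|129)    [QR: 129 ≡ 1 mod 4, sign kept]
  = (118|129)    [10051 ≡ 118 mod 129]
  = (59|129)    [129 ≡ 1 mod 8 ⇒ (2|129) = +1]
  = (129|59)    [QR: 129 ≡ 1 mod 4, sign kept]
  = (11|59)    [129 ≡ 11 mod 59]
  = -(59|11)    [QR: both ≡ 3 mod 4, sign flips]
  = -(4|11)    [59 ≡ 4 mod 11]
  = -(1|11)    [11 ≡ 3 mod 8 ⇒ (2|11)^2 = +1]
  = -1    [(1|11) = 1]

-1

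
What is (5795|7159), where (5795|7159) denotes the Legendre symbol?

1

(5795|7159)
  = -(7159|5795)    [QR: both ≡ 3 mod 4, sign flips]
  = -(1364|5795)    [7159 ≡ 1364 mod 5795]
  = -(341|5795)    [5795 ≡ 3 mod 8 ⇒ (2|5795)^2 = +1]
  = -(5795|341)    [QR: 341 ≡ 1 mod 4, sign kept]
  = -(339|341)    [5795 ≡ 339 mod 341]
  = -(341|339)    [QR: 341 ≡ 1 mod 4, sign kept]
  = -(2|339)    [341 ≡ 2 mod 339]
  = (1|339)    [339 ≡ 3 mod 8 ⇒ (2|339) = -1]
  = 1    [(1|339) = 1]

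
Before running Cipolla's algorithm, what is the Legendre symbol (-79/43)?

(-79/43)
  = -(79/43)    [43 ≡ 3 mod 4 ⇒ (-1/43) = -1]
  = -(36/43)    [79 ≡ 36 mod 43]
  = -(9/43)    [43 ≡ 3 mod 8 ⇒ (2/43)^2 = +1]
  = -(43/9)    [QR: 9 ≡ 1 mod 4, sign kept]
  = -(7/9)    [43 ≡ 7 mod 9]
  = -(9/7)    [QR: 9 ≡ 1 mod 4, sign kept]
  = -(2/7)    [9 ≡ 2 mod 7]
  = -(1/7)    [7 ≡ 7 mod 8 ⇒ (2/7) = +1]
  = -1    [(1/7) = 1]

-1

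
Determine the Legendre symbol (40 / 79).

(40 / 79)
  = (5 / 79)    [79 ≡ 7 mod 8 ⇒ (2 / 79)^3 = +1]
  = (79 / 5)    [QR: 5 ≡ 1 mod 4, sign kept]
  = (4 / 5)    [79 ≡ 4 mod 5]
  = (1 / 5)    [5 ≡ 5 mod 8 ⇒ (2 / 5)^2 = +1]
  = 1    [(1 / 5) = 1]

1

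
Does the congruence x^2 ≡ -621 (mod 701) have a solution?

Pull out -1: (-621/701) = (-1/701)·(621/701). Since 701 ≡ 1 (mod 4), (-1/701) = +1. Now have (621/701).
621 ≡ 1 (mod 4), so quadratic reciprocity gives (621/701) = (701/621). Reduce: 701 ≡ 80 (mod 621). Now have (80/621).
Factor out 2: 80 = 2^4·5. Since 621 ≡ 5 (mod 8), (2/621) = -1, and (2/621)^4 = +1. Now have (5/621).
5 ≡ 1 (mod 4), so quadratic reciprocity gives (5/621) = (621/5). Reduce: 621 ≡ 1 (mod 5). Now have (1/5).
(1/5) = 1. Collecting the sign factors: 1.
The Legendre symbol is 1, so x^2 ≡ -621 (mod 701) has solution.

yes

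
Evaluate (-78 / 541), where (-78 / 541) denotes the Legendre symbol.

(-78 / 541)
  = (78 / 541)    [541 ≡ 1 mod 4 ⇒ (-1 / 541) = +1]
  = -(39 / 541)    [541 ≡ 5 mod 8 ⇒ (2 / 541) = -1]
  = -(541 / 39)    [QR: 541 ≡ 1 mod 4, sign kept]
  = -(34 / 39)    [541 ≡ 34 mod 39]
  = -(17 / 39)    [39 ≡ 7 mod 8 ⇒ (2 / 39) = +1]
  = -(39 / 17)    [QR: 17 ≡ 1 mod 4, sign kept]
  = -(5 / 17)    [39 ≡ 5 mod 17]
  = -(17 / 5)    [QR: 5 ≡ 1 mod 4, sign kept]
  = -(2 / 5)    [17 ≡ 2 mod 5]
  = (1 / 5)    [5 ≡ 5 mod 8 ⇒ (2 / 5) = -1]
  = 1    [(1 / 5) = 1]

1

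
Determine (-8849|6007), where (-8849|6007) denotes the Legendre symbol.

-1

(-8849|6007)
  = (3165|6007)    [-8849 ≡ 3165 mod 6007]
  = (6007|3165)    [QR: 3165 ≡ 1 mod 4, sign kept]
  = (2842|3165)    [6007 ≡ 2842 mod 3165]
  = -(1421|3165)    [3165 ≡ 5 mod 8 ⇒ (2|3165) = -1]
  = -(3165|1421)    [QR: 1421 ≡ 1 mod 4, sign kept]
  = -(323|1421)    [3165 ≡ 323 mod 1421]
  = -(1421|323)    [QR: 1421 ≡ 1 mod 4, sign kept]
  = -(129|323)    [1421 ≡ 129 mod 323]
  = -(323|129)    [QR: 129 ≡ 1 mod 4, sign kept]
  = -(65|129)    [323 ≡ 65 mod 129]
  = -(129|65)    [QR: 65 ≡ 1 mod 4, sign kept]
  = -(64|65)    [129 ≡ 64 mod 65]
  = -(1|65)    [65 ≡ 1 mod 8 ⇒ (2|65)^6 = +1]
  = -1    [(1|65) = 1]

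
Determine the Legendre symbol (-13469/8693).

-1

Reduce the numerator: -13469 ≡ 3917 (mod 8693), so (-13469/8693) = (3917/8693).
3917 ≡ 1 (mod 4), so quadratic reciprocity gives (3917/8693) = (8693/3917). Reduce: 8693 ≡ 859 (mod 3917). Now have (859/3917).
3917 ≡ 1 (mod 4), so quadratic reciprocity gives (859/3917) = (3917/859). Reduce: 3917 ≡ 481 (mod 859). Now have (481/859).
481 ≡ 1 (mod 4), so quadratic reciprocity gives (481/859) = (859/481). Reduce: 859 ≡ 378 (mod 481). Now have (378/481).
Factor out 2: 378 = 2·189. Since 481 ≡ 1 (mod 8), (2/481) = +1. Now have (189/481).
189 ≡ 1 (mod 4), so quadratic reciprocity gives (189/481) = (481/189). Reduce: 481 ≡ 103 (mod 189). Now have (103/189).
189 ≡ 1 (mod 4), so quadratic reciprocity gives (103/189) = (189/103). Reduce: 189 ≡ 86 (mod 103). Now have (86/103).
Factor out 2: 86 = 2·43. Since 103 ≡ 7 (mod 8), (2/103) = +1. Now have (43/103).
Both 43 ≡ 3 and 103 ≡ 3 (mod 4), so reciprocity gives (43/103) = -(103/43). Reduce: 103 ≡ 17 (mod 43). Now have -(17/43).
17 ≡ 1 (mod 4), so quadratic reciprocity gives (17/43) = (43/17). Reduce: 43 ≡ 9 (mod 17). Now have -(9/17).
9 ≡ 1 (mod 4), so quadratic reciprocity gives (9/17) = (17/9). Reduce: 17 ≡ 8 (mod 9). Now have -(8/9).
Factor out 2: 8 = 2^3. Since 9 ≡ 1 (mod 8), (2/9) = +1, and (2/9)^3 = +1. Now have -(1/9).
(1/9) = 1. Collecting the sign factors: -1.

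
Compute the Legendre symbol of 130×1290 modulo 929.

By multiplicativity, (130·1290 / 929) = (130 / 929)·(1290 / 929).
First factor (130 / 929):
Factor out 2: 130 = 2·65. Since 929 ≡ 1 (mod 8), (2 / 929) = +1. Now have (65 / 929).
65 ≡ 1 (mod 4), so quadratic reciprocity gives (65 / 929) = (929 / 65). Reduce: 929 ≡ 19 (mod 65). Now have (19 / 65).
65 ≡ 1 (mod 4), so quadratic reciprocity gives (19 / 65) = (65 / 19). Reduce: 65 ≡ 8 (mod 19). Now have (8 / 19).
Factor out 2: 8 = 2^3. Since 19 ≡ 3 (mod 8), (2 / 19) = -1, and (2 / 19)^3 = -1. Now have -(1 / 19).
(1 / 19) = 1. Collecting the sign factors: -1.
Second factor (1290 / 929):
Reduce the numerator: 1290 ≡ 361 (mod 929), so (1290 / 929) = (361 / 929).
361 ≡ 1 (mod 4), so quadratic reciprocity gives (361 / 929) = (929 / 361). Reduce: 929 ≡ 207 (mod 361). Now have (207 / 361).
361 ≡ 1 (mod 4), so quadratic reciprocity gives (207 / 361) = (361 / 207). Reduce: 361 ≡ 154 (mod 207). Now have (154 / 207).
Factor out 2: 154 = 2·77. Since 207 ≡ 7 (mod 8), (2 / 207) = +1. Now have (77 / 207).
77 ≡ 1 (mod 4), so quadratic reciprocity gives (77 / 207) = (207 / 77). Reduce: 207 ≡ 53 (mod 77). Now have (53 / 77).
53 ≡ 1 (mod 4), so quadratic reciprocity gives (53 / 77) = (77 / 53). Reduce: 77 ≡ 24 (mod 53). Now have (24 / 53).
Factor out 2: 24 = 2^3·3. Since 53 ≡ 5 (mod 8), (2 / 53) = -1, and (2 / 53)^3 = -1. Now have -(3 / 53).
53 ≡ 1 (mod 4), so quadratic reciprocity gives (3 / 53) = (53 / 3). Reduce: 53 ≡ 2 (mod 3). Now have -(2 / 3).
Factor out 2: 2 = 2. Since 3 ≡ 3 (mod 8), (2 / 3) = -1. Now have (1 / 3).
(1 / 3) = 1. Collecting the sign factors: 1.
Product: (-1)·(1) = -1.

-1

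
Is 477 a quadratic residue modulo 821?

477 ≡ 1 (mod 4), so quadratic reciprocity gives (477/821) = (821/477). Reduce: 821 ≡ 344 (mod 477). Now have (344/477).
Factor out 2: 344 = 2^3·43. Since 477 ≡ 5 (mod 8), (2/477) = -1, and (2/477)^3 = -1. Now have -(43/477).
477 ≡ 1 (mod 4), so quadratic reciprocity gives (43/477) = (477/43). Reduce: 477 ≡ 4 (mod 43). Now have -(4/43).
Factor out 2: 4 = 2^2. Since 43 ≡ 3 (mod 8), (2/43) = -1, and (2/43)^2 = +1. Now have -(1/43).
(1/43) = 1. Collecting the sign factors: -1.
The Legendre symbol is -1, so x^2 ≡ 477 (mod 821) has no solution.

no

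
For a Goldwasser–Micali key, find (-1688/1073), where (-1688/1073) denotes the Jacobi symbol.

(-1688/1073)
  = (458/1073)    [-1688 ≡ 458 mod 1073]
  = (229/1073)    [1073 ≡ 1 mod 8 ⇒ (2/1073) = +1]
  = (1073/229)    [QR: 229 ≡ 1 mod 4, sign kept]
  = (157/229)    [1073 ≡ 157 mod 229]
  = (229/157)    [QR: 157 ≡ 1 mod 4, sign kept]
  = (72/157)    [229 ≡ 72 mod 157]
  = -(9/157)    [157 ≡ 5 mod 8 ⇒ (2/157)^3 = -1]
  = -(157/9)    [QR: 9 ≡ 1 mod 4, sign kept]
  = -(4/9)    [157 ≡ 4 mod 9]
  = -(1/9)    [9 ≡ 1 mod 8 ⇒ (2/9)^2 = +1]
  = -1    [(1/9) = 1]

-1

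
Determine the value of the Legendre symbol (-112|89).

-1

(-112|89)
  = (66|89)    [-112 ≡ 66 mod 89]
  = (33|89)    [89 ≡ 1 mod 8 ⇒ (2|89) = +1]
  = (89|33)    [QR: 33 ≡ 1 mod 4, sign kept]
  = (23|33)    [89 ≡ 23 mod 33]
  = (33|23)    [QR: 33 ≡ 1 mod 4, sign kept]
  = (10|23)    [33 ≡ 10 mod 23]
  = (5|23)    [23 ≡ 7 mod 8 ⇒ (2|23) = +1]
  = (23|5)    [QR: 5 ≡ 1 mod 4, sign kept]
  = (3|5)    [23 ≡ 3 mod 5]
  = (5|3)    [QR: 5 ≡ 1 mod 4, sign kept]
  = (2|3)    [5 ≡ 2 mod 3]
  = -(1|3)    [3 ≡ 3 mod 8 ⇒ (2|3) = -1]
  = -1    [(1|3) = 1]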